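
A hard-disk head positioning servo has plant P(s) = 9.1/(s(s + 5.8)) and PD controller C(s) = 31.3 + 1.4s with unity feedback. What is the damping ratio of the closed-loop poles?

Forward path: (31.3 + 1.4s)·9.1/(s(s+5.8)). The closed-loop characteristic equation is s² + (5.8 + 9.1·1.4)s + 9.1·31.3 = 0.
That is s² + 18.54s + 284.8 = 0, so ω_n = 16.88 rad/s and ζ = 18.54/(2·16.88) = 0.5493.

ζ = 0.549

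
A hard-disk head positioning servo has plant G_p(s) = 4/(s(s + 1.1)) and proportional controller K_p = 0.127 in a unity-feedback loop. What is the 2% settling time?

From 1 + K_pG_p(s) = 0: s² + 1.1s + 0.508 = 0 ⇒ ω_n = 0.7127, ζ = 0.7717.
2% settling time T_s ≈ 4/(ζω_n) = 4/0.55 = 7.27 s.

T_s ≈ 7.27 s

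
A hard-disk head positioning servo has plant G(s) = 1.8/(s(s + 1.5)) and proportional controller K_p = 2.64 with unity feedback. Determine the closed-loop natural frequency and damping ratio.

With unity feedback the closed-loop characteristic equation is s² + 1.5s + 2.64·1.8 = s² + 1.5s + 4.752 = 0.
So ω_n² = 4.752 ⇒ ω_n = 2.18 rad/s, and ζ = 1.5/(2ω_n) = 0.344.

ω_n = 2.18 rad/s, ζ = 0.344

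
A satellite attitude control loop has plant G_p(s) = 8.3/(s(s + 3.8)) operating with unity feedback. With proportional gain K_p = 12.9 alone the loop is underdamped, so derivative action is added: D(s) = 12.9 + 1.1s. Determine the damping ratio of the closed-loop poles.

ζ = 0.625

Forward path: (12.9 + 1.1s)·8.3/(s(s+3.8)). The closed-loop characteristic equation is s² + (3.8 + 8.3·1.1)s + 8.3·12.9 = 0.
That is s² + 12.93s + 107.1 = 0, so ω_n = 10.35 rad/s and ζ = 12.93/(2·10.35) = 0.6248.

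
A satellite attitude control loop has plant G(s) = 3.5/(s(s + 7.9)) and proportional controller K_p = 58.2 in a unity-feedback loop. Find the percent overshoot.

40.5%

The closed-loop denominator s² + 7.9s + 203.7 gives ω_n = √203.7 = 14.27 and ζ = 7.9/(2ω_n) = 0.2768.
%OS = 100·exp(−πζ/√(1−ζ²)) = 100·exp(−π·0.2768/√0.9234) = 40.5%.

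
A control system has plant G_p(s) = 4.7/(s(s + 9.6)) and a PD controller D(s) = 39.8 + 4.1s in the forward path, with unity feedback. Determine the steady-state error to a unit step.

The open loop D(s)G_p(s) has a pole at the origin (type 1), so the static position error constant is infinite and e_ss = 1/(1+∞) = 0.

0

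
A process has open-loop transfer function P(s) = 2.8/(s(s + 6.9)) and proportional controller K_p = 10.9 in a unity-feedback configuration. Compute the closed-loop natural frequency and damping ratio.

ω_n = 5.52 rad/s, ζ = 0.624

With unity feedback the closed-loop characteristic equation is s² + 6.9s + 10.9·2.8 = s² + 6.9s + 30.52 = 0.
Matching s² + 2ζω_n s + ω_n²: ω_n = √30.52 = 5.524 rad/s and 2ζω_n = 6.9, so ζ = 6.9/(2·5.524) = 0.624.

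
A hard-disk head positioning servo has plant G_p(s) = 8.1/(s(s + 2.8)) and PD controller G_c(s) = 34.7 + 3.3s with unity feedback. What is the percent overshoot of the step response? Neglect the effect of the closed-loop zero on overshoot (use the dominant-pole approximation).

0.291%

Forward path: (34.7 + 3.3s)·8.1/(s(s+2.8)). The closed-loop characteristic equation is s² + (2.8 + 8.1·3.3)s + 8.1·34.7 = 0.
That is s² + 29.53s + 281.1 = 0, so ω_n = 16.77 rad/s and ζ = 29.53/(2·16.77) = 0.8807.
%OS = 100·exp(−πζ/√(1−ζ²)) = 0.291%.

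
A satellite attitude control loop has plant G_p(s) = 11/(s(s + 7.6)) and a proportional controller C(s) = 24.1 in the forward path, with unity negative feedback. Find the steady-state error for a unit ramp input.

The loop has one pole at the origin (type 1). Velocity error constant K_v = lim_{s→0} s·C(s)G_p(s) = 24.1·11/7.6 = 34.88.
Steady-state error to a unit ramp: e_ss = 1/K_v = 0.0287.

0.0287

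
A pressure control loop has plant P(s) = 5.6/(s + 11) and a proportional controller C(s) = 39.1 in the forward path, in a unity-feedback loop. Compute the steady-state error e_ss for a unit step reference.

0.0478

The loop is type 0. Static position error constant K_pos = C(0)·P(0) = 39.1·0.5091 = 19.91.
Steady-state error to a unit step: e_ss = 1/(1+K_pos) = 1/20.91 = 0.0478.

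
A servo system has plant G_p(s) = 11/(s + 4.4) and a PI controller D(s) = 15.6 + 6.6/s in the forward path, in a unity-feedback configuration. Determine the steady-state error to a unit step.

The open loop D(s)G_p(s) has a pole at the origin (type 1), so the static position error constant is infinite and e_ss = 1/(1+∞) = 0.

0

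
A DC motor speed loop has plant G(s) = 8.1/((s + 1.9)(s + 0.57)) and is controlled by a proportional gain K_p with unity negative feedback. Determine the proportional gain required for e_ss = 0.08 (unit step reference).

K_p = 1.54

Steady-state error for a unit step on this type-0 loop is 1/(1 + K_p·G(0)).
G(0) = 7.479. Require 1/(1 + K_p·7.479) = 0.08, so 1 + 7.479·K_p = 12.5.
K_p = (12.5 − 1)/7.479 = 1.54.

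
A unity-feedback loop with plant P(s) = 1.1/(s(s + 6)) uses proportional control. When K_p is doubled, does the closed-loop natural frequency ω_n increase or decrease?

ω_n = √(1.1·K_p), which grows with K_p.

increase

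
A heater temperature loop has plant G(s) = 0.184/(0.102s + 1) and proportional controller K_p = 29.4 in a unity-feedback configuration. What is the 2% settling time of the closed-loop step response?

T_s ≈ 0.0637 s

Closed loop: T(s) = K_p·G/(1+K_p·G) = 5.41/(0.102s + 1 + 5.41), with pole at s = −(1 + 5.41)/0.102 = −62.84.
τ = 1/62.84 = 0.01591 s, so 2% settling time ≈ 4τ = 0.0637 s.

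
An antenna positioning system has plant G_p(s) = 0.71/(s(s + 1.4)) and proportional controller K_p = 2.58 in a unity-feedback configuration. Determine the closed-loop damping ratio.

ζ = 0.517

1 + K_p·G_p(s) = 0 gives s² + 1.4s + 1.832 = 0.
So ω_n² = 1.832 ⇒ ω_n = 1.353 rad/s, and ζ = 1.4/(2ω_n) = 0.517.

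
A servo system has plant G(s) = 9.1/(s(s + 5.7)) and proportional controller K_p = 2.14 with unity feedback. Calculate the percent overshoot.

From 1 + K_pG(s) = 0: s² + 5.7s + 19.47 = 0 ⇒ ω_n = 4.413, ζ = 0.6458.
%OS = 100·exp(−πζ/√(1−ζ²)) = 100·exp(−π·0.6458/√0.5829) = 7.01%.

7.01%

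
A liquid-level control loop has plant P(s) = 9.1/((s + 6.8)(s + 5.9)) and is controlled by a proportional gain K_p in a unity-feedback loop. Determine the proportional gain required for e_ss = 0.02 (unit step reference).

K_p = 216

Steady-state error for a unit step on this type-0 loop is 1/(1 + K_p·P(0)).
P(0) = 0.2268. Require 1/(1 + K_p·0.2268) = 0.02, so 1 + 0.2268·K_p = 50.
K_p = (50 − 1)/0.2268 = 216.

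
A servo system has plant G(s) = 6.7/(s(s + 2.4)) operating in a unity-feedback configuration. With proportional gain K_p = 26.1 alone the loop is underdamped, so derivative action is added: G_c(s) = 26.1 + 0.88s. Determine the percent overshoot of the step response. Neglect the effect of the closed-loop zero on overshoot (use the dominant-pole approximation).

Forward path: (26.1 + 0.88s)·6.7/(s(s+2.4)). The closed-loop characteristic equation is s² + (2.4 + 6.7·0.88)s + 6.7·26.1 = 0.
That is s² + 8.296s + 174.9 = 0, so ω_n = 13.22 rad/s and ζ = 8.296/(2·13.22) = 0.3137.
%OS = 100·exp(−πζ/√(1−ζ²)) = 35.4%.

35.4%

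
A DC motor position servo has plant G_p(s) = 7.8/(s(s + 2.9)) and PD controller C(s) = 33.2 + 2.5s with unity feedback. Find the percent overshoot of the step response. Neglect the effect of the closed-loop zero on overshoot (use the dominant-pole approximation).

4.76%

Forward path: (33.2 + 2.5s)·7.8/(s(s+2.9)). The closed-loop characteristic equation is s² + (2.9 + 7.8·2.5)s + 7.8·33.2 = 0.
That is s² + 22.4s + 259 = 0, so ω_n = 16.09 rad/s and ζ = 22.4/(2·16.09) = 0.696.
%OS = 100·exp(−πζ/√(1−ζ²)) = 4.76%.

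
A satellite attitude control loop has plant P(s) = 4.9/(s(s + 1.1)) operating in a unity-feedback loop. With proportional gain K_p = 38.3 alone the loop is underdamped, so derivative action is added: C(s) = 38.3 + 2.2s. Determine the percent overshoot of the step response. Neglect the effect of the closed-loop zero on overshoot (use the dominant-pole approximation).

22.1%

Forward path: (38.3 + 2.2s)·4.9/(s(s+1.1)). The closed-loop characteristic equation is s² + (1.1 + 4.9·2.2)s + 4.9·38.3 = 0.
That is s² + 11.88s + 187.7 = 0, so ω_n = 13.7 rad/s and ζ = 11.88/(2·13.7) = 0.4336.
%OS = 100·exp(−πζ/√(1−ζ²)) = 22.1%.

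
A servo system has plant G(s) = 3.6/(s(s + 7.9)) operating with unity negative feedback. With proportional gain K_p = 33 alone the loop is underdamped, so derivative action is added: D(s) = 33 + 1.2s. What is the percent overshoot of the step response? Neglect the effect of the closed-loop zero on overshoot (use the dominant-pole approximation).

11.9%

Forward path: (33 + 1.2s)·3.6/(s(s+7.9)). The closed-loop characteristic equation is s² + (7.9 + 3.6·1.2)s + 3.6·33 = 0.
That is s² + 12.22s + 118.8 = 0, so ω_n = 10.9 rad/s and ζ = 12.22/(2·10.9) = 0.5606.
%OS = 100·exp(−πζ/√(1−ζ²)) = 11.9%.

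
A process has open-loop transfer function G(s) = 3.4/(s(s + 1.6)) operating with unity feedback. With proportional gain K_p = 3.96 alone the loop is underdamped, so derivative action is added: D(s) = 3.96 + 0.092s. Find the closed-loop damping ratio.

Forward path: (3.96 + 0.092s)·3.4/(s(s+1.6)). The closed-loop characteristic equation is s² + (1.6 + 3.4·0.092)s + 3.4·3.96 = 0.
That is s² + 1.913s + 13.46 = 0, so ω_n = 3.669 rad/s and ζ = 1.913/(2·3.669) = 0.2606.

ζ = 0.261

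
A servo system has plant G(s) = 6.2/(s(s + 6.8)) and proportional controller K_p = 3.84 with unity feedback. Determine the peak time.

The closed-loop denominator s² + 6.8s + 23.81 gives ω_n = √23.81 = 4.879 and ζ = 6.8/(2ω_n) = 0.6968.
Damped frequency ω_d = ω_n√(1−ζ²) = 3.5 rad/s, so peak time T_p = π/ω_d = 0.898 s.

T_p = 0.898 s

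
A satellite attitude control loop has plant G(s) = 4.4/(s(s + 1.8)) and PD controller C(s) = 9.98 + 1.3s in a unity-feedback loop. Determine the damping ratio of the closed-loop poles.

Forward path: (9.98 + 1.3s)·4.4/(s(s+1.8)). The closed-loop characteristic equation is s² + (1.8 + 4.4·1.3)s + 4.4·9.98 = 0.
That is s² + 7.52s + 43.91 = 0, so ω_n = 6.627 rad/s and ζ = 7.52/(2·6.627) = 0.5674.

ζ = 0.567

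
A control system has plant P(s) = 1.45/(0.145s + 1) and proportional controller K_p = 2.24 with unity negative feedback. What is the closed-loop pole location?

Closed loop: T(s) = K_p·P/(1+K_p·P) = 3.248/(0.145s + 1 + 3.248), with pole at s = −(1 + 3.248)/0.145 = −29.3.

s = -29.3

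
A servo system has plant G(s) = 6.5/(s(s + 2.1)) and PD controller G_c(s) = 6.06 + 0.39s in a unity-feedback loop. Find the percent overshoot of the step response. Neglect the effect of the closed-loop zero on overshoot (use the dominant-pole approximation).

28.7%

Forward path: (6.06 + 0.39s)·6.5/(s(s+2.1)). The closed-loop characteristic equation is s² + (2.1 + 6.5·0.39)s + 6.5·6.06 = 0.
That is s² + 4.635s + 39.39 = 0, so ω_n = 6.276 rad/s and ζ = 4.635/(2·6.276) = 0.3693.
%OS = 100·exp(−πζ/√(1−ζ²)) = 28.7%.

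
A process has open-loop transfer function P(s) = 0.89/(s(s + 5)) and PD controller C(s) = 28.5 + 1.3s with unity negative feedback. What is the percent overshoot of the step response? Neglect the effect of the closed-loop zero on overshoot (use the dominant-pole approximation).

Forward path: (28.5 + 1.3s)·0.89/(s(s+5)). The closed-loop characteristic equation is s² + (5 + 0.89·1.3)s + 0.89·28.5 = 0.
That is s² + 6.157s + 25.37 = 0, so ω_n = 5.036 rad/s and ζ = 6.157/(2·5.036) = 0.6113.
%OS = 100·exp(−πζ/√(1−ζ²)) = 8.84%.

8.84%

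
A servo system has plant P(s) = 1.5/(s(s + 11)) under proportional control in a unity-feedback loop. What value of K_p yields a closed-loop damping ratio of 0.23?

Closed-loop characteristic equation: s² + 11s + K_p·1.5 = 0.
So ω_n = √(1.5K_p) and 2ζω_n = 11, giving ζ = 11/(2√(1.5K_p)).
Setting ζ = 0.23: √(1.5K_p) = 11/(2·0.23) = 23.91, so K_p = 571.8/1.5 = 381.

K_p = 381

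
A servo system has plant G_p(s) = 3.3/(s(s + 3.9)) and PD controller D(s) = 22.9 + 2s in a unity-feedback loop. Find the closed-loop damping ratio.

ζ = 0.604

Forward path: (22.9 + 2s)·3.3/(s(s+3.9)). The closed-loop characteristic equation is s² + (3.9 + 3.3·2)s + 3.3·22.9 = 0.
That is s² + 10.5s + 75.57 = 0, so ω_n = 8.693 rad/s and ζ = 10.5/(2·8.693) = 0.6039.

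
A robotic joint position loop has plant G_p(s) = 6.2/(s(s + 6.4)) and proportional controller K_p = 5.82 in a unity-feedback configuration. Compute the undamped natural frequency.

ω_n = 6.01 rad/s

The closed-loop denominator is s(s+6.4) + 5.82·6.2 = s² + 6.4s + 36.08.
So ω_n² = 36.08 ⇒ ω_n = 6.007 rad/s, and ζ = 6.4/(2ω_n) = 0.533.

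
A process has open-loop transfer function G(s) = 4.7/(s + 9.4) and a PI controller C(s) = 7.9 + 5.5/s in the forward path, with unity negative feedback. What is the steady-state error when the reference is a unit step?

0

The open loop C(s)G(s) has a pole at the origin (type 1), so the static position error constant is infinite and e_ss = 1/(1+∞) = 0.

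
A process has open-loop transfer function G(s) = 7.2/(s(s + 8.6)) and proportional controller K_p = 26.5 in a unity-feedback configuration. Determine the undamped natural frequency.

With unity feedback the closed-loop characteristic equation is s² + 8.6s + 26.5·7.2 = s² + 8.6s + 190.8 = 0.
So ω_n² = 190.8 ⇒ ω_n = 13.81 rad/s, and ζ = 8.6/(2ω_n) = 0.311.

ω_n = 13.8 rad/s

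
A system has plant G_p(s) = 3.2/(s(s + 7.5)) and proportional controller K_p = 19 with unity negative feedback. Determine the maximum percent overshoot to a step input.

The closed-loop denominator s² + 7.5s + 60.8 gives ω_n = √60.8 = 7.797 and ζ = 7.5/(2ω_n) = 0.4809.
%OS = 100·exp(−πζ/√(1−ζ²)) = 100·exp(−π·0.4809/√0.7687) = 17.8%.

17.8%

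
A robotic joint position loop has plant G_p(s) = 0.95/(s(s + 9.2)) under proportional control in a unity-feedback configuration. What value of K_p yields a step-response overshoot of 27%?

From %OS = 100·exp(−πζ/√(1−ζ²)) = 27%, ζ = −ln(0.27)/√(π²+ln²(0.27)) = 0.3847.
Characteristic equation s² + 9.2s + 0.95K_p = 0 gives ζ = 9.2/(2√(0.95K_p)).
Setting ζ = 0.3847: √(0.95K_p) = 9.2/(2·0.3847) = 11.96, so K_p = 143/0.95 = 151.

K_p = 151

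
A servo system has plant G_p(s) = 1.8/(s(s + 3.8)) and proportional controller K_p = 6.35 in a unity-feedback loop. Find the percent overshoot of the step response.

From 1 + K_pG_p(s) = 0: s² + 3.8s + 11.43 = 0 ⇒ ω_n = 3.381, ζ = 0.562.
%OS = 100·exp(−πζ/√(1−ζ²)) = 100·exp(−π·0.562/√0.6842) = 11.8%.

11.8%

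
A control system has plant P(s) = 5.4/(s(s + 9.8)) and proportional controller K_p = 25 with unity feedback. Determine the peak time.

T_p = 0.298 s

Closed-loop characteristic equation: s² + 9.8s + 135 = 0, so ω_n = 11.62 rad/s and ζ = 9.8/(2·11.62) = 0.4217.
Damped frequency ω_d = ω_n√(1−ζ²) = 10.54 rad/s, so peak time T_p = π/ω_d = 0.298 s.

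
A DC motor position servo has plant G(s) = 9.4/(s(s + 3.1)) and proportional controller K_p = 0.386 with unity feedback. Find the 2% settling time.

T_s ≈ 2.58 s

The closed-loop denominator s² + 3.1s + 3.628 gives ω_n = √3.628 = 1.905 and ζ = 3.1/(2ω_n) = 0.8137.
2% settling time T_s ≈ 4/(ζω_n) = 4/1.55 = 2.58 s.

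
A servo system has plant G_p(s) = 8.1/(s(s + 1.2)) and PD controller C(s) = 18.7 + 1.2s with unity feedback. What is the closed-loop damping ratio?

ζ = 0.444

Forward path: (18.7 + 1.2s)·8.1/(s(s+1.2)). The closed-loop characteristic equation is s² + (1.2 + 8.1·1.2)s + 8.1·18.7 = 0.
That is s² + 10.92s + 151.5 = 0, so ω_n = 12.31 rad/s and ζ = 10.92/(2·12.31) = 0.4436.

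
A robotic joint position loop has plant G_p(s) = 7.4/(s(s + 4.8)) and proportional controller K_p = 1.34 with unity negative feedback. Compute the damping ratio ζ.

The closed-loop denominator is s(s+4.8) + 1.34·7.4 = s² + 4.8s + 9.916.
So ω_n² = 9.916 ⇒ ω_n = 3.149 rad/s, and ζ = 4.8/(2ω_n) = 0.762.

ζ = 0.762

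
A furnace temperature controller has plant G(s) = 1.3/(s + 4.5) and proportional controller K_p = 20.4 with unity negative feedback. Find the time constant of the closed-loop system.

τ = 0.0322 s

Closed-loop transfer function: T(s) = K_p·G(s)/(1 + K_p·G(s)) = 26.52/(s + 4.5 + 26.52) = 26.52/(s + 31.02).
Time constant τ = 1/31.02 = 0.0322 s.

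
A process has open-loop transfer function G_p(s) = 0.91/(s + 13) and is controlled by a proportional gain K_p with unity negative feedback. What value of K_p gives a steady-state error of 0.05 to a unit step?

K_p = 271

Steady-state error for a unit step on this type-0 loop is 1/(1 + K_p·G_p(0)).
G_p(0) = 0.07. Require 1/(1 + K_p·0.07) = 0.05, so 1 + 0.07·K_p = 20.
K_p = (20 − 1)/0.07 = 271.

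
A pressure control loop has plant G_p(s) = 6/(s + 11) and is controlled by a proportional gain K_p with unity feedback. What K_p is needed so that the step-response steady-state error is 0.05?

K_p = 34.8

The loop is type 0, so e_ss(step) = 1/(1 + K_pos) with K_pos = K_p·G_p(0).
G_p(0) = 0.5455. Require 1/(1 + K_p·0.5455) = 0.05, so 1 + 0.5455·K_p = 20.
K_p = (20 − 1)/0.5455 = 34.8.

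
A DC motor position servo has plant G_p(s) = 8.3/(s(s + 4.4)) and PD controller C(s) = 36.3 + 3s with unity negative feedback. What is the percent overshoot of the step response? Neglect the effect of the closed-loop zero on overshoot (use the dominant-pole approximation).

Forward path: (36.3 + 3s)·8.3/(s(s+4.4)). The closed-loop characteristic equation is s² + (4.4 + 8.3·3)s + 8.3·36.3 = 0.
That is s² + 29.3s + 301.3 = 0, so ω_n = 17.36 rad/s and ζ = 29.3/(2·17.36) = 0.844.
%OS = 100·exp(−πζ/√(1−ζ²)) = 0.713%.

0.713%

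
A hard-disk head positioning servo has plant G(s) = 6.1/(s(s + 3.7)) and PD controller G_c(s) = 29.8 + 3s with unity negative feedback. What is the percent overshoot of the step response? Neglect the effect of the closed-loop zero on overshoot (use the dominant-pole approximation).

1.19%

Forward path: (29.8 + 3s)·6.1/(s(s+3.7)). The closed-loop characteristic equation is s² + (3.7 + 6.1·3)s + 6.1·29.8 = 0.
That is s² + 22s + 181.8 = 0, so ω_n = 13.48 rad/s and ζ = 22/(2·13.48) = 0.8159.
%OS = 100·exp(−πζ/√(1−ζ²)) = 1.19%.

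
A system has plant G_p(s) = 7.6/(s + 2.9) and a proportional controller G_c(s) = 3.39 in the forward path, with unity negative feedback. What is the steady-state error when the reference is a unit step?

0.101

The loop is type 0. Static position error constant K_pos = G_c(0)·G_p(0) = 3.39·2.621 = 8.884.
Steady-state error to a unit step: e_ss = 1/(1+K_pos) = 1/9.884 = 0.101.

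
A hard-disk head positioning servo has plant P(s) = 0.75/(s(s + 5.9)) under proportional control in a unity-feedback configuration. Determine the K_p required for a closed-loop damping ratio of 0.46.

Closed-loop characteristic equation: s² + 5.9s + K_p·0.75 = 0.
So ω_n = √(0.75K_p) and 2ζω_n = 5.9, giving ζ = 5.9/(2√(0.75K_p)).
Setting ζ = 0.46: √(0.75K_p) = 5.9/(2·0.46) = 6.413, so K_p = 41.13/0.75 = 54.8.

K_p = 54.8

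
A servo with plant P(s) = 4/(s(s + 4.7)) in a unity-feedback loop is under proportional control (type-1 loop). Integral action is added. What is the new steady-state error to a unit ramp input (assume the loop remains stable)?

The integrator raises the loop to type 2, so K_v → ∞ and e_ss to a ramp is zero.

0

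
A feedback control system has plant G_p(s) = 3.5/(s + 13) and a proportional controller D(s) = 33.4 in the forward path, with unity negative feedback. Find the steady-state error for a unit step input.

0.1

The loop is type 0. Static position error constant K_pos = D(0)·G_p(0) = 33.4·0.2692 = 8.992.
Steady-state error to a unit step: e_ss = 1/(1+K_pos) = 1/9.992 = 0.1.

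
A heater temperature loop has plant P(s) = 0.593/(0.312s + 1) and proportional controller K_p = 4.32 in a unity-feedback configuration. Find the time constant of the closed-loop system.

Closed loop: T(s) = K_p·P/(1+K_p·P) = 2.562/(0.312s + 1 + 2.562), with pole at s = −(1 + 2.562)/0.312 = −11.42.
Closed-loop time constant τ = 1/11.42 = 0.0876 s.

τ = 0.0876 s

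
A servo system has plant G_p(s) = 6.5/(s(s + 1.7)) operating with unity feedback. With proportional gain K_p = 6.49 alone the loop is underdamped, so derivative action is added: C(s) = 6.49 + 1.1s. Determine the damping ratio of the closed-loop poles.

Forward path: (6.49 + 1.1s)·6.5/(s(s+1.7)). The closed-loop characteristic equation is s² + (1.7 + 6.5·1.1)s + 6.5·6.49 = 0.
That is s² + 8.85s + 42.19 = 0, so ω_n = 6.495 rad/s and ζ = 8.85/(2·6.495) = 0.6813.

ζ = 0.681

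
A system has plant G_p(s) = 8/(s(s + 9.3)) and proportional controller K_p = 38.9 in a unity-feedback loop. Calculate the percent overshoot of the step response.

42.4%

From 1 + K_pG_p(s) = 0: s² + 9.3s + 311.2 = 0 ⇒ ω_n = 17.64, ζ = 0.2636.
%OS = 100·exp(−πζ/√(1−ζ²)) = 100·exp(−π·0.2636/√0.9305) = 42.4%.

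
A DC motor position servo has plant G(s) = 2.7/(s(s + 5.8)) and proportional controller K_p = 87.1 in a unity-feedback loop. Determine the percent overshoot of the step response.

54.6%

The closed-loop denominator s² + 5.8s + 235.2 gives ω_n = √235.2 = 15.34 and ζ = 5.8/(2ω_n) = 0.1891.
%OS = 100·exp(−πζ/√(1−ζ²)) = 100·exp(−π·0.1891/√0.9642) = 54.6%.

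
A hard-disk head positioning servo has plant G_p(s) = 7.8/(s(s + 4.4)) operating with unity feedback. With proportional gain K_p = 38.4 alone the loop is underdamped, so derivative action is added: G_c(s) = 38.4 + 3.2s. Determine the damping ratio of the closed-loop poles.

Forward path: (38.4 + 3.2s)·7.8/(s(s+4.4)). The closed-loop characteristic equation is s² + (4.4 + 7.8·3.2)s + 7.8·38.4 = 0.
That is s² + 29.36s + 299.5 = 0, so ω_n = 17.31 rad/s and ζ = 29.36/(2·17.31) = 0.8482.

ζ = 0.848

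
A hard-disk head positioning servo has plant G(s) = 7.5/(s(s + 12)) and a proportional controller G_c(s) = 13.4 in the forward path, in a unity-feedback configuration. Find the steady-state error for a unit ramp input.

The loop has one pole at the origin (type 1). Velocity error constant K_v = lim_{s→0} s·G_c(s)G(s) = 13.4·7.5/12 = 8.375.
Steady-state error to a unit ramp: e_ss = 1/K_v = 0.119.

0.119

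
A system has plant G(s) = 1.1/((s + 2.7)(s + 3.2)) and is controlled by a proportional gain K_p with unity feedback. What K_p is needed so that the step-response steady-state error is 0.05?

For a type-0 loop with proportional control, e_ss = 1/(1 + K_p·G(0)).
G(0) = 0.1273. Require 1/(1 + K_p·0.1273) = 0.05, so 1 + 0.1273·K_p = 20.
K_p = (20 − 1)/0.1273 = 149.

K_p = 149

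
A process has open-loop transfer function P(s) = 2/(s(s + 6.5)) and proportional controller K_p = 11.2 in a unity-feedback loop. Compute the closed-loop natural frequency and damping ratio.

1 + K_p·P(s) = 0 gives s² + 6.5s + 22.4 = 0.
So ω_n² = 22.4 ⇒ ω_n = 4.733 rad/s, and ζ = 6.5/(2ω_n) = 0.687.

ω_n = 4.73 rad/s, ζ = 0.687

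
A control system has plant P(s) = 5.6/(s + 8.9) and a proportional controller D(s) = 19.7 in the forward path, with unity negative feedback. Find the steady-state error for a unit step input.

0.0747

The loop is type 0. Static position error constant K_pos = D(0)·P(0) = 19.7·0.6292 = 12.4.
Steady-state error to a unit step: e_ss = 1/(1+K_pos) = 1/13.4 = 0.0747.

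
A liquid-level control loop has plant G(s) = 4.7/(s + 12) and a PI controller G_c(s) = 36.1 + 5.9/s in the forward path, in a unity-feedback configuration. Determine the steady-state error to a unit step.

0

The open loop G_c(s)G(s) has a pole at the origin (type 1), so the static position error constant is infinite and e_ss = 1/(1+∞) = 0.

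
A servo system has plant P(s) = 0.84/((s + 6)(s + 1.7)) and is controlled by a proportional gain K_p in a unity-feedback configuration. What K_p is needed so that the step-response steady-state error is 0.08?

For a type-0 loop with proportional control, e_ss = 1/(1 + K_p·P(0)).
P(0) = 0.08235. Require 1/(1 + K_p·0.08235) = 0.08, so 1 + 0.08235·K_p = 12.5.
K_p = (12.5 − 1)/0.08235 = 140.

K_p = 140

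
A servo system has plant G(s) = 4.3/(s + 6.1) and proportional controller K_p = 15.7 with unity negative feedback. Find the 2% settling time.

Closed-loop transfer function: T(s) = K_p·G(s)/(1 + K_p·G(s)) = 67.51/(s + 6.1 + 67.51) = 67.51/(s + 73.61).
Time constant τ = 1/73.61 = 0.01359 s, so the 2% settling time is about 4τ = 0.0543 s.

T_s ≈ 0.0543 s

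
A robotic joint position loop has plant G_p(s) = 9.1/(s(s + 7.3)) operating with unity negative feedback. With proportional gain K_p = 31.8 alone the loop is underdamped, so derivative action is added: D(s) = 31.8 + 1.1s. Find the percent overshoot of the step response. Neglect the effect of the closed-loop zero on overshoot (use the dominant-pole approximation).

15.6%

Forward path: (31.8 + 1.1s)·9.1/(s(s+7.3)). The closed-loop characteristic equation is s² + (7.3 + 9.1·1.1)s + 9.1·31.8 = 0.
That is s² + 17.31s + 289.4 = 0, so ω_n = 17.01 rad/s and ζ = 17.31/(2·17.01) = 0.5088.
%OS = 100·exp(−πζ/√(1−ζ²)) = 15.6%.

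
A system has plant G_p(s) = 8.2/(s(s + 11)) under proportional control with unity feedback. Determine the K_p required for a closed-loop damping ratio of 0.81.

K_p = 5.62

Closed-loop characteristic equation: s² + 11s + K_p·8.2 = 0.
So ω_n = √(8.2K_p) and 2ζω_n = 11, giving ζ = 11/(2√(8.2K_p)).
Setting ζ = 0.81: √(8.2K_p) = 11/(2·0.81) = 6.79, so K_p = 46.11/8.2 = 5.62.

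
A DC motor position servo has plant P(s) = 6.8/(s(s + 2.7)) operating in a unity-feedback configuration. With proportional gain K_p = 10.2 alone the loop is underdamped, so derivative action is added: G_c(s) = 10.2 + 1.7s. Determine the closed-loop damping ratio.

Forward path: (10.2 + 1.7s)·6.8/(s(s+2.7)). The closed-loop characteristic equation is s² + (2.7 + 6.8·1.7)s + 6.8·10.2 = 0.
That is s² + 14.26s + 69.36 = 0, so ω_n = 8.328 rad/s and ζ = 14.26/(2·8.328) = 0.8561.

ζ = 0.856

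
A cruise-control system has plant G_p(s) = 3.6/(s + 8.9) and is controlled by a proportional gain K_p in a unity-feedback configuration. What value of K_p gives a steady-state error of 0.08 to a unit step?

K_p = 28.4

Steady-state error for a unit step on this type-0 loop is 1/(1 + K_p·G_p(0)).
G_p(0) = 0.4045. Require 1/(1 + K_p·0.4045) = 0.08, so 1 + 0.4045·K_p = 12.5.
K_p = (12.5 − 1)/0.4045 = 28.4.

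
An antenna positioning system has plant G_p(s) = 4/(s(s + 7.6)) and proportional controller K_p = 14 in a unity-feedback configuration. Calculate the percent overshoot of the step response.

Closed-loop characteristic equation: s² + 7.6s + 56 = 0, so ω_n = 7.483 rad/s and ζ = 7.6/(2·7.483) = 0.5078.
%OS = 100·exp(−πζ/√(1−ζ²)) = 100·exp(−π·0.5078/√0.7421) = 15.7%.

15.7%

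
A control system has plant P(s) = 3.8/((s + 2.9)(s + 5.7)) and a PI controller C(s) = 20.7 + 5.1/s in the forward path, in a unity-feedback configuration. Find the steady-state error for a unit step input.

The open loop C(s)P(s) has a pole at the origin (type 1), so the static position error constant is infinite and e_ss = 1/(1+∞) = 0.

0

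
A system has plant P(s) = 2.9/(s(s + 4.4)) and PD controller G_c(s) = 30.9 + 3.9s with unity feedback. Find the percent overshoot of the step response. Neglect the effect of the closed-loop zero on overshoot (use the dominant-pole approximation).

Forward path: (30.9 + 3.9s)·2.9/(s(s+4.4)). The closed-loop characteristic equation is s² + (4.4 + 2.9·3.9)s + 2.9·30.9 = 0.
That is s² + 15.71s + 89.61 = 0, so ω_n = 9.466 rad/s and ζ = 15.71/(2·9.466) = 0.8298.
%OS = 100·exp(−πζ/√(1−ζ²)) = 0.936%.

0.936%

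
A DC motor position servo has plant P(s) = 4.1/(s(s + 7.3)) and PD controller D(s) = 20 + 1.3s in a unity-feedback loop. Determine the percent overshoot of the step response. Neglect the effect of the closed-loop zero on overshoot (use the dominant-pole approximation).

Forward path: (20 + 1.3s)·4.1/(s(s+7.3)). The closed-loop characteristic equation is s² + (7.3 + 4.1·1.3)s + 4.1·20 = 0.
That is s² + 12.63s + 82 = 0, so ω_n = 9.055 rad/s and ζ = 12.63/(2·9.055) = 0.6974.
%OS = 100·exp(−πζ/√(1−ζ²)) = 4.7%.

4.7%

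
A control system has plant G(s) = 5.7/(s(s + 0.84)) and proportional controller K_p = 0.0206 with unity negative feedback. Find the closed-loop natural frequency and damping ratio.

With unity feedback the closed-loop characteristic equation is s² + 0.84s + 0.0206·5.7 = s² + 0.84s + 0.1174 = 0.
So ω_n² = 0.1174 ⇒ ω_n = 0.3427 rad/s, and ζ = 0.84/(2ω_n) = 1.23.

ω_n = 0.343 rad/s, ζ = 1.23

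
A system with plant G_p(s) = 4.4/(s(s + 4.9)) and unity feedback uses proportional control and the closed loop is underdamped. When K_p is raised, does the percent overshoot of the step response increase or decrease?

increase

ζ = 4.9/(2√(4.4K_p)) decreases as K_p grows; lower damping means more overshoot.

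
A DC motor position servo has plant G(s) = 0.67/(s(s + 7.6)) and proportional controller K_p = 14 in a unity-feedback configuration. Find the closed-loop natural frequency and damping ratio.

ω_n = 3.06 rad/s, ζ = 1.24

With unity feedback the closed-loop characteristic equation is s² + 7.6s + 14·0.67 = s² + 7.6s + 9.38 = 0.
So ω_n² = 9.38 ⇒ ω_n = 3.063 rad/s, and ζ = 7.6/(2ω_n) = 1.24.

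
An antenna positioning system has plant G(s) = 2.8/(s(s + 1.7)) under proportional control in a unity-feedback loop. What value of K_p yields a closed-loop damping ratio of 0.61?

K_p = 0.693

Closed-loop characteristic equation: s² + 1.7s + K_p·2.8 = 0.
So ω_n = √(2.8K_p) and 2ζω_n = 1.7, giving ζ = 1.7/(2√(2.8K_p)).
Setting ζ = 0.61: √(2.8K_p) = 1.7/(2·0.61) = 1.393, so K_p = 1.942/2.8 = 0.693.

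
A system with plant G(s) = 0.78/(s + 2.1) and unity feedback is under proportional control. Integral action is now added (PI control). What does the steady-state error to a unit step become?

0

The integrator makes K_pos = lim_{s→0} C(s)G(s) infinite, so e_ss = 1/(1+K_pos) = 0.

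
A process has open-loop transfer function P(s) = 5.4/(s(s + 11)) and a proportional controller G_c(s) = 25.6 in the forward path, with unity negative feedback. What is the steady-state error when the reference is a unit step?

0

The open loop G_c(s)P(s) has a pole at the origin (type 1), so the static position error constant is infinite and e_ss = 1/(1+∞) = 0.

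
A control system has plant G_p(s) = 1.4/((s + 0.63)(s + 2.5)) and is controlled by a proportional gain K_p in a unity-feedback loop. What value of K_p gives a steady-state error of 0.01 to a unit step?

Steady-state error for a unit step on this type-0 loop is 1/(1 + K_p·G_p(0)).
G_p(0) = 0.8889. Require 1/(1 + K_p·0.8889) = 0.01, so 1 + 0.8889·K_p = 100.
K_p = (100 − 1)/0.8889 = 111.

K_p = 111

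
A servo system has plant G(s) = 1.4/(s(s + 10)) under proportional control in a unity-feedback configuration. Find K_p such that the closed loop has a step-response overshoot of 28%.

From %OS = 100·exp(−πζ/√(1−ζ²)) = 28%, ζ = −ln(0.28)/√(π²+ln²(0.28)) = 0.3755.
Characteristic equation s² + 10s + 1.4K_p = 0 gives ζ = 10/(2√(1.4K_p)).
Setting ζ = 0.3755: √(1.4K_p) = 10/(2·0.3755) = 13.31, so K_p = 177.3/1.4 = 127.

K_p = 127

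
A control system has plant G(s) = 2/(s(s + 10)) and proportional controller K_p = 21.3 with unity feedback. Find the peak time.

T_p = 0.749 s

Closed-loop characteristic equation: s² + 10s + 42.6 = 0, so ω_n = 6.527 rad/s and ζ = 10/(2·6.527) = 0.7661.
Damped frequency ω_d = ω_n√(1−ζ²) = 4.195 rad/s, so peak time T_p = π/ω_d = 0.749 s.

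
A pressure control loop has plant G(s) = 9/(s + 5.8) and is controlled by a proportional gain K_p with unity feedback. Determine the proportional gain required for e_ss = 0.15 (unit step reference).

The loop is type 0, so e_ss(step) = 1/(1 + K_pos) with K_pos = K_p·G(0).
G(0) = 1.552. Require 1/(1 + K_p·1.552) = 0.15, so 1 + 1.552·K_p = 6.667.
K_p = (6.667 − 1)/1.552 = 3.65.

K_p = 3.65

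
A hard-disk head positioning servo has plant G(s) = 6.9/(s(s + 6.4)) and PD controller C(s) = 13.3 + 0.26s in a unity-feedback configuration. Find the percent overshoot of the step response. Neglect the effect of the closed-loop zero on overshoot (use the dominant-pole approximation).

Forward path: (13.3 + 0.26s)·6.9/(s(s+6.4)). The closed-loop characteristic equation is s² + (6.4 + 6.9·0.26)s + 6.9·13.3 = 0.
That is s² + 8.194s + 91.77 = 0, so ω_n = 9.58 rad/s and ζ = 8.194/(2·9.58) = 0.4277.
%OS = 100·exp(−πζ/√(1−ζ²)) = 22.6%.

22.6%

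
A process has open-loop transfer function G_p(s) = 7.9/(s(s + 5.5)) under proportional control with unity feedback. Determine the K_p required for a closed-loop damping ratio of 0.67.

Closed-loop characteristic equation: s² + 5.5s + K_p·7.9 = 0.
So ω_n = √(7.9K_p) and 2ζω_n = 5.5, giving ζ = 5.5/(2√(7.9K_p)).
Setting ζ = 0.67: √(7.9K_p) = 5.5/(2·0.67) = 4.104, so K_p = 16.85/7.9 = 2.13.

K_p = 2.13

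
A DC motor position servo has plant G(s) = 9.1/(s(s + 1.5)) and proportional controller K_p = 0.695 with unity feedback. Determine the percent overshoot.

37.5%

From 1 + K_pG(s) = 0: s² + 1.5s + 6.324 = 0 ⇒ ω_n = 2.515, ζ = 0.2982.
%OS = 100·exp(−πζ/√(1−ζ²)) = 100·exp(−π·0.2982/√0.9111) = 37.5%.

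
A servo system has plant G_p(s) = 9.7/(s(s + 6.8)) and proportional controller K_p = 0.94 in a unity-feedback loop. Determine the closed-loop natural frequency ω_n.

With unity feedback the closed-loop characteristic equation is s² + 6.8s + 0.94·9.7 = s² + 6.8s + 9.118 = 0.
So ω_n² = 9.118 ⇒ ω_n = 3.02 rad/s, and ζ = 6.8/(2ω_n) = 1.13.

ω_n = 3.02 rad/s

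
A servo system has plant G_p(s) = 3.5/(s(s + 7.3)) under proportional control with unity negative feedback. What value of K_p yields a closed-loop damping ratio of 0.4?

Closed-loop characteristic equation: s² + 7.3s + K_p·3.5 = 0.
So ω_n = √(3.5K_p) and 2ζω_n = 7.3, giving ζ = 7.3/(2√(3.5K_p)).
Setting ζ = 0.4: √(3.5K_p) = 7.3/(2·0.4) = 9.125, so K_p = 83.27/3.5 = 23.8.

K_p = 23.8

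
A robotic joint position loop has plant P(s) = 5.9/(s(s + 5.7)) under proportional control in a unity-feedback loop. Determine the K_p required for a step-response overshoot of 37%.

K_p = 15.1

From %OS = 100·exp(−πζ/√(1−ζ²)) = 37%, ζ = −ln(0.37)/√(π²+ln²(0.37)) = 0.3017.
Characteristic equation s² + 5.7s + 5.9K_p = 0 gives ζ = 5.7/(2√(5.9K_p)).
Setting ζ = 0.3017: √(5.9K_p) = 5.7/(2·0.3017) = 9.446, so K_p = 89.22/5.9 = 15.1.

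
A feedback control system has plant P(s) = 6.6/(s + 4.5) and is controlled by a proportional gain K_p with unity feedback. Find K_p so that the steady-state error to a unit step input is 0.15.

K_p = 3.86

For a type-0 loop with proportional control, e_ss = 1/(1 + K_p·P(0)).
P(0) = 1.467. Require 1/(1 + K_p·1.467) = 0.15, so 1 + 1.467·K_p = 6.667.
K_p = (6.667 − 1)/1.467 = 3.86.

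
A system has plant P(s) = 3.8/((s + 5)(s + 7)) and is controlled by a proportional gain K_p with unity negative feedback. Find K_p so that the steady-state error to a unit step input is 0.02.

The loop is type 0, so e_ss(step) = 1/(1 + K_pos) with K_pos = K_p·P(0).
P(0) = 0.1086. Require 1/(1 + K_p·0.1086) = 0.02, so 1 + 0.1086·K_p = 50.
K_p = (50 − 1)/0.1086 = 451.

K_p = 451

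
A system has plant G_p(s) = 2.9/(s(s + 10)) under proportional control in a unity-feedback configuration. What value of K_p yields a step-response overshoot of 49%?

K_p = 176

From %OS = 100·exp(−πζ/√(1−ζ²)) = 49%, ζ = −ln(0.49)/√(π²+ln²(0.49)) = 0.2214.
Characteristic equation s² + 10s + 2.9K_p = 0 gives ζ = 10/(2√(2.9K_p)).
Setting ζ = 0.2214: √(2.9K_p) = 10/(2·0.2214) = 22.58, so K_p = 509.9/2.9 = 176.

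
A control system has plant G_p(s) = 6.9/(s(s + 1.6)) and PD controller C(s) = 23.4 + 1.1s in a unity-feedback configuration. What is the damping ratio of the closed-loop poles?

ζ = 0.362

Forward path: (23.4 + 1.1s)·6.9/(s(s+1.6)). The closed-loop characteristic equation is s² + (1.6 + 6.9·1.1)s + 6.9·23.4 = 0.
That is s² + 9.19s + 161.5 = 0, so ω_n = 12.71 rad/s and ζ = 9.19/(2·12.71) = 0.3616.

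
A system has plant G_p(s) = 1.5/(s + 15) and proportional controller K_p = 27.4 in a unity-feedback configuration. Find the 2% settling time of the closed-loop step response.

T_s ≈ 0.0713 s

Closed-loop transfer function: T(s) = K_p·G_p(s)/(1 + K_p·G_p(s)) = 41.1/(s + 15 + 41.1) = 41.1/(s + 56.1).
Time constant τ = 1/56.1 = 0.01783 s, so the 2% settling time is about 4τ = 0.0713 s.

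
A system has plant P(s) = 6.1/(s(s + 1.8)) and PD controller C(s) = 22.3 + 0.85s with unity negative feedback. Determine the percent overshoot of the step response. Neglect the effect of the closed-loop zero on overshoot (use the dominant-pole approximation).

Forward path: (22.3 + 0.85s)·6.1/(s(s+1.8)). The closed-loop characteristic equation is s² + (1.8 + 6.1·0.85)s + 6.1·22.3 = 0.
That is s² + 6.985s + 136 = 0, so ω_n = 11.66 rad/s and ζ = 6.985/(2·11.66) = 0.2994.
%OS = 100·exp(−πζ/√(1−ζ²)) = 37.3%.

37.3%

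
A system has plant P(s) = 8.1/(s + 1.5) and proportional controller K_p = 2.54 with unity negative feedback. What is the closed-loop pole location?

s = -22.07

Closed-loop transfer function: T(s) = K_p·P(s)/(1 + K_p·P(s)) = 20.57/(s + 1.5 + 20.57) = 20.57/(s + 22.07).
The closed-loop pole is at s = −22.07.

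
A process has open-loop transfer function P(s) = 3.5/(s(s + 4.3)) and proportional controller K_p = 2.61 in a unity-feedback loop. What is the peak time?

T_p = 1.48 s

From 1 + K_pP(s) = 0: s² + 4.3s + 9.135 = 0 ⇒ ω_n = 3.022, ζ = 0.7114.
Damped frequency ω_d = ω_n√(1−ζ²) = 2.124 rad/s, so peak time T_p = π/ω_d = 1.48 s.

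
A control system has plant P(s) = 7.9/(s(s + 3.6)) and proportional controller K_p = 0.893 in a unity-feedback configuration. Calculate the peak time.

Closed-loop characteristic equation: s² + 3.6s + 7.055 = 0, so ω_n = 2.656 rad/s and ζ = 3.6/(2·2.656) = 0.6777.
Damped frequency ω_d = ω_n√(1−ζ²) = 1.953 rad/s, so peak time T_p = π/ω_d = 1.61 s.

T_p = 1.61 s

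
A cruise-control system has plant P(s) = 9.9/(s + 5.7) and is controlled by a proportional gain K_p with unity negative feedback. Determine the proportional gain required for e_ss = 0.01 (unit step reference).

Steady-state error for a unit step on this type-0 loop is 1/(1 + K_p·P(0)).
P(0) = 1.737. Require 1/(1 + K_p·1.737) = 0.01, so 1 + 1.737·K_p = 100.
K_p = (100 − 1)/1.737 = 57.

K_p = 57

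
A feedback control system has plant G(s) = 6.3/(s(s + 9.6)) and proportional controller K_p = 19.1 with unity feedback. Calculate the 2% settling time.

Closed-loop characteristic equation: s² + 9.6s + 120.3 = 0, so ω_n = 10.97 rad/s and ζ = 9.6/(2·10.97) = 0.4376.
2% settling time T_s ≈ 4/(ζω_n) = 4/4.8 = 0.833 s.

T_s ≈ 0.833 s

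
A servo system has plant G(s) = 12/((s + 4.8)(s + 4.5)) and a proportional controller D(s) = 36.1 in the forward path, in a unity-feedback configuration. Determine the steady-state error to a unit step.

0.0475

The loop is type 0. Static position error constant K_pos = D(0)·G(0) = 36.1·0.5556 = 20.06.
Steady-state error to a unit step: e_ss = 1/(1+K_pos) = 1/21.06 = 0.0475.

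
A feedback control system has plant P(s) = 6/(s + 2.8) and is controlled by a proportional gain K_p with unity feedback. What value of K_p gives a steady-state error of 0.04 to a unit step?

K_p = 11.2

The loop is type 0, so e_ss(step) = 1/(1 + K_pos) with K_pos = K_p·P(0).
P(0) = 2.143. Require 1/(1 + K_p·2.143) = 0.04, so 1 + 2.143·K_p = 25.
K_p = (25 − 1)/2.143 = 11.2.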